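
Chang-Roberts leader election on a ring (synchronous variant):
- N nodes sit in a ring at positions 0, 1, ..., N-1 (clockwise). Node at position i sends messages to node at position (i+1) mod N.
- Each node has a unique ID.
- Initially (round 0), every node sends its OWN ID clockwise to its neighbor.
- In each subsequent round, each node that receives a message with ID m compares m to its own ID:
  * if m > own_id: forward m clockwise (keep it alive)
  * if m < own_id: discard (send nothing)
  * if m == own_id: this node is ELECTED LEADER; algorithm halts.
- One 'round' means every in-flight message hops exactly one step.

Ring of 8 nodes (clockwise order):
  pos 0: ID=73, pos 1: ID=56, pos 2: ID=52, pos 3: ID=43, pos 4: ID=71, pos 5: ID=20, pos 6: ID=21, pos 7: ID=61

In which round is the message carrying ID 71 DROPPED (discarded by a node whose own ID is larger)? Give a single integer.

Round 1: pos1(id56) recv 73: fwd; pos2(id52) recv 56: fwd; pos3(id43) recv 52: fwd; pos4(id71) recv 43: drop; pos5(id20) recv 71: fwd; pos6(id21) recv 20: drop; pos7(id61) recv 21: drop; pos0(id73) recv 61: drop
Round 2: pos2(id52) recv 73: fwd; pos3(id43) recv 56: fwd; pos4(id71) recv 52: drop; pos6(id21) recv 71: fwd
Round 3: pos3(id43) recv 73: fwd; pos4(id71) recv 56: drop; pos7(id61) recv 71: fwd
Round 4: pos4(id71) recv 73: fwd; pos0(id73) recv 71: drop
Round 5: pos5(id20) recv 73: fwd
Round 6: pos6(id21) recv 73: fwd
Round 7: pos7(id61) recv 73: fwd
Round 8: pos0(id73) recv 73: ELECTED
Message ID 71 originates at pos 4; dropped at pos 0 in round 4

Answer: 4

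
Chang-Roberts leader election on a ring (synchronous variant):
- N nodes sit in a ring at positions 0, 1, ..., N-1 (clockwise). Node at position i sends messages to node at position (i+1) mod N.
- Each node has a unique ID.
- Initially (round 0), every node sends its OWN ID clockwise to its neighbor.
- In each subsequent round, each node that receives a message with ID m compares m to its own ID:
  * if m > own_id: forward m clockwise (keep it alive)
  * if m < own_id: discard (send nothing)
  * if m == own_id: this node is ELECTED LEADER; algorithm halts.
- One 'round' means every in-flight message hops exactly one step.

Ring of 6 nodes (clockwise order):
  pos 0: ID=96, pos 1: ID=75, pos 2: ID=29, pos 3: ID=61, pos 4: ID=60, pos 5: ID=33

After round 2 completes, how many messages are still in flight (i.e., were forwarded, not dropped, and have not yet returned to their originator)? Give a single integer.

Answer: 3

Derivation:
Round 1: pos1(id75) recv 96: fwd; pos2(id29) recv 75: fwd; pos3(id61) recv 29: drop; pos4(id60) recv 61: fwd; pos5(id33) recv 60: fwd; pos0(id96) recv 33: drop
Round 2: pos2(id29) recv 96: fwd; pos3(id61) recv 75: fwd; pos5(id33) recv 61: fwd; pos0(id96) recv 60: drop
After round 2: 3 messages still in flight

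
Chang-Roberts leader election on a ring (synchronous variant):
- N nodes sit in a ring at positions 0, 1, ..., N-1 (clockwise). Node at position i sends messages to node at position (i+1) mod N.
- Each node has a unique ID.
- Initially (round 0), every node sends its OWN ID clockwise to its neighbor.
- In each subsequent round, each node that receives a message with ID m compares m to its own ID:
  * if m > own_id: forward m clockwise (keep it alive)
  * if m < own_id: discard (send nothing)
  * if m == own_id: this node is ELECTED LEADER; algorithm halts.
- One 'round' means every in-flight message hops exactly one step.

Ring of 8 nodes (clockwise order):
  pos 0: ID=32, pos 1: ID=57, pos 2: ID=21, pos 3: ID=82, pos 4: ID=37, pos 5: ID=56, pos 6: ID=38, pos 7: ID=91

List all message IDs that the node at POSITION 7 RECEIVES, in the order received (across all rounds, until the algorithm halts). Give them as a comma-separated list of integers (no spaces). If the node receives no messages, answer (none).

Round 1: pos1(id57) recv 32: drop; pos2(id21) recv 57: fwd; pos3(id82) recv 21: drop; pos4(id37) recv 82: fwd; pos5(id56) recv 37: drop; pos6(id38) recv 56: fwd; pos7(id91) recv 38: drop; pos0(id32) recv 91: fwd
Round 2: pos3(id82) recv 57: drop; pos5(id56) recv 82: fwd; pos7(id91) recv 56: drop; pos1(id57) recv 91: fwd
Round 3: pos6(id38) recv 82: fwd; pos2(id21) recv 91: fwd
Round 4: pos7(id91) recv 82: drop; pos3(id82) recv 91: fwd
Round 5: pos4(id37) recv 91: fwd
Round 6: pos5(id56) recv 91: fwd
Round 7: pos6(id38) recv 91: fwd
Round 8: pos7(id91) recv 91: ELECTED

Answer: 38,56,82,91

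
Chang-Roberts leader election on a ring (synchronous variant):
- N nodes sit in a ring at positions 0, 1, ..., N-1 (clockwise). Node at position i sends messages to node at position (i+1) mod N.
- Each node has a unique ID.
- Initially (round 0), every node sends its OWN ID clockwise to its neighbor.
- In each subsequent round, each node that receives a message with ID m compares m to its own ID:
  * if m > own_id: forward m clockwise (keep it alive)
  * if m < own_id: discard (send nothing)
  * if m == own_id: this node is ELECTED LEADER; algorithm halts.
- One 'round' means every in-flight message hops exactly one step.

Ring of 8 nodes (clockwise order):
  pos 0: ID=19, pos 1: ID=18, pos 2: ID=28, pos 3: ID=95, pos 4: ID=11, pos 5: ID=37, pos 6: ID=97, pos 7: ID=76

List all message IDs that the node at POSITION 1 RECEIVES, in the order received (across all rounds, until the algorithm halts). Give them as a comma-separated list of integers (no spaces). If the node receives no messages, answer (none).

Round 1: pos1(id18) recv 19: fwd; pos2(id28) recv 18: drop; pos3(id95) recv 28: drop; pos4(id11) recv 95: fwd; pos5(id37) recv 11: drop; pos6(id97) recv 37: drop; pos7(id76) recv 97: fwd; pos0(id19) recv 76: fwd
Round 2: pos2(id28) recv 19: drop; pos5(id37) recv 95: fwd; pos0(id19) recv 97: fwd; pos1(id18) recv 76: fwd
Round 3: pos6(id97) recv 95: drop; pos1(id18) recv 97: fwd; pos2(id28) recv 76: fwd
Round 4: pos2(id28) recv 97: fwd; pos3(id95) recv 76: drop
Round 5: pos3(id95) recv 97: fwd
Round 6: pos4(id11) recv 97: fwd
Round 7: pos5(id37) recv 97: fwd
Round 8: pos6(id97) recv 97: ELECTED

Answer: 19,76,97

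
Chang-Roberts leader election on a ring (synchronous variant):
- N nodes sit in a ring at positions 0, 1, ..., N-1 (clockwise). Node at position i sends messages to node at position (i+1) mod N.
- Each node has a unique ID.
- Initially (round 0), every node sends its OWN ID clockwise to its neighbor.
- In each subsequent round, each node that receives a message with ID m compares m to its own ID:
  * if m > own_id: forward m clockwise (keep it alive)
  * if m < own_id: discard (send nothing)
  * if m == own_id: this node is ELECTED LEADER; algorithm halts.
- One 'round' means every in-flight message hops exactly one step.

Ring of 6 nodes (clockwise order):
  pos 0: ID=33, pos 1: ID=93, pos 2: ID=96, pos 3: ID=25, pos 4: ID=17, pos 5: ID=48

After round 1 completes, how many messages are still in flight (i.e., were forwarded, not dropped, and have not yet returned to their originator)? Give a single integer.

Round 1: pos1(id93) recv 33: drop; pos2(id96) recv 93: drop; pos3(id25) recv 96: fwd; pos4(id17) recv 25: fwd; pos5(id48) recv 17: drop; pos0(id33) recv 48: fwd
After round 1: 3 messages still in flight

Answer: 3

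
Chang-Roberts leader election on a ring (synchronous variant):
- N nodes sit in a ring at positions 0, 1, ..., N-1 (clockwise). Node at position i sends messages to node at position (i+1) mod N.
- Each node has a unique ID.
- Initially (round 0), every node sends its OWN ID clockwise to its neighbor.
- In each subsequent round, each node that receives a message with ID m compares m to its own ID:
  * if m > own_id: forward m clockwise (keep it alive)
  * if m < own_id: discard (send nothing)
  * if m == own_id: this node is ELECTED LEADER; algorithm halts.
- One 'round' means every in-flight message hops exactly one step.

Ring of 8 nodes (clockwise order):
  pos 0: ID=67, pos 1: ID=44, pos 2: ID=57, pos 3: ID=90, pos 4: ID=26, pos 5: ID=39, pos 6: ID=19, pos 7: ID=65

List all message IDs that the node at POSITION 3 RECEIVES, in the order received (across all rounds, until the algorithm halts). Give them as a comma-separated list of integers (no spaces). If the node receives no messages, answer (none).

Answer: 57,67,90

Derivation:
Round 1: pos1(id44) recv 67: fwd; pos2(id57) recv 44: drop; pos3(id90) recv 57: drop; pos4(id26) recv 90: fwd; pos5(id39) recv 26: drop; pos6(id19) recv 39: fwd; pos7(id65) recv 19: drop; pos0(id67) recv 65: drop
Round 2: pos2(id57) recv 67: fwd; pos5(id39) recv 90: fwd; pos7(id65) recv 39: drop
Round 3: pos3(id90) recv 67: drop; pos6(id19) recv 90: fwd
Round 4: pos7(id65) recv 90: fwd
Round 5: pos0(id67) recv 90: fwd
Round 6: pos1(id44) recv 90: fwd
Round 7: pos2(id57) recv 90: fwd
Round 8: pos3(id90) recv 90: ELECTED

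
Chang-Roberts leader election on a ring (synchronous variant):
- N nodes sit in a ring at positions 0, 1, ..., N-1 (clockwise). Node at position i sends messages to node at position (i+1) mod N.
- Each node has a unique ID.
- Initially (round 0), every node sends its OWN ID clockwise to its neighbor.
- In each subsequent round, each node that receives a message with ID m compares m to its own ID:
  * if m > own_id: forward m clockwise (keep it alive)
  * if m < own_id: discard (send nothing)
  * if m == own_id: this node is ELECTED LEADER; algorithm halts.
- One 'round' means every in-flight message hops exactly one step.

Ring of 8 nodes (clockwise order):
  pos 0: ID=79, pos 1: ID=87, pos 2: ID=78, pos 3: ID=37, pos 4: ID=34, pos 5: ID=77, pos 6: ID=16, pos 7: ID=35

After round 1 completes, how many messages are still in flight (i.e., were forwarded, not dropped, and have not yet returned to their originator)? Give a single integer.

Round 1: pos1(id87) recv 79: drop; pos2(id78) recv 87: fwd; pos3(id37) recv 78: fwd; pos4(id34) recv 37: fwd; pos5(id77) recv 34: drop; pos6(id16) recv 77: fwd; pos7(id35) recv 16: drop; pos0(id79) recv 35: drop
After round 1: 4 messages still in flight

Answer: 4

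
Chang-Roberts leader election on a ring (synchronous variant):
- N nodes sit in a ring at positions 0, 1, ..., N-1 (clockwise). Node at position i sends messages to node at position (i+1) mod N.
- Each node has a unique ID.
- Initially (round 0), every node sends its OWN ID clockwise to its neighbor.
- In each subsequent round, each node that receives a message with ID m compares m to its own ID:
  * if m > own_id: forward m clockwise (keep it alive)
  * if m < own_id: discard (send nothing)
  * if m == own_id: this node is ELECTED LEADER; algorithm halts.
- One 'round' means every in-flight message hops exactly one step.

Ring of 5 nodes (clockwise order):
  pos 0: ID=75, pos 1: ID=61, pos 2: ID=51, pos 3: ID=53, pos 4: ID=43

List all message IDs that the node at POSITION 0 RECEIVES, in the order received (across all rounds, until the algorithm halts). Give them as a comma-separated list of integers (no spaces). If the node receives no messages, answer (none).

Round 1: pos1(id61) recv 75: fwd; pos2(id51) recv 61: fwd; pos3(id53) recv 51: drop; pos4(id43) recv 53: fwd; pos0(id75) recv 43: drop
Round 2: pos2(id51) recv 75: fwd; pos3(id53) recv 61: fwd; pos0(id75) recv 53: drop
Round 3: pos3(id53) recv 75: fwd; pos4(id43) recv 61: fwd
Round 4: pos4(id43) recv 75: fwd; pos0(id75) recv 61: drop
Round 5: pos0(id75) recv 75: ELECTED

Answer: 43,53,61,75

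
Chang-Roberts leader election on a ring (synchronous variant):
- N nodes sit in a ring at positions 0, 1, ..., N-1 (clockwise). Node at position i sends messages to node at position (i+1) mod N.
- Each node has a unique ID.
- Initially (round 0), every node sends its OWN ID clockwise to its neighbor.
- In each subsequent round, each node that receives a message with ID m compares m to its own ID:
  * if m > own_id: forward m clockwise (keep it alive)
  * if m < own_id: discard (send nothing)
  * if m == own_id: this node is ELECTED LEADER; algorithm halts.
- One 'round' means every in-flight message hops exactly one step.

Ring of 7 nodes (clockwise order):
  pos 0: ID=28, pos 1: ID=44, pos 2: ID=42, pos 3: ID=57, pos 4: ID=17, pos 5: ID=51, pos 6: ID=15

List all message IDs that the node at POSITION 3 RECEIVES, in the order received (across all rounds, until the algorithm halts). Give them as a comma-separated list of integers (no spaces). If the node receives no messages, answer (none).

Round 1: pos1(id44) recv 28: drop; pos2(id42) recv 44: fwd; pos3(id57) recv 42: drop; pos4(id17) recv 57: fwd; pos5(id51) recv 17: drop; pos6(id15) recv 51: fwd; pos0(id28) recv 15: drop
Round 2: pos3(id57) recv 44: drop; pos5(id51) recv 57: fwd; pos0(id28) recv 51: fwd
Round 3: pos6(id15) recv 57: fwd; pos1(id44) recv 51: fwd
Round 4: pos0(id28) recv 57: fwd; pos2(id42) recv 51: fwd
Round 5: pos1(id44) recv 57: fwd; pos3(id57) recv 51: drop
Round 6: pos2(id42) recv 57: fwd
Round 7: pos3(id57) recv 57: ELECTED

Answer: 42,44,51,57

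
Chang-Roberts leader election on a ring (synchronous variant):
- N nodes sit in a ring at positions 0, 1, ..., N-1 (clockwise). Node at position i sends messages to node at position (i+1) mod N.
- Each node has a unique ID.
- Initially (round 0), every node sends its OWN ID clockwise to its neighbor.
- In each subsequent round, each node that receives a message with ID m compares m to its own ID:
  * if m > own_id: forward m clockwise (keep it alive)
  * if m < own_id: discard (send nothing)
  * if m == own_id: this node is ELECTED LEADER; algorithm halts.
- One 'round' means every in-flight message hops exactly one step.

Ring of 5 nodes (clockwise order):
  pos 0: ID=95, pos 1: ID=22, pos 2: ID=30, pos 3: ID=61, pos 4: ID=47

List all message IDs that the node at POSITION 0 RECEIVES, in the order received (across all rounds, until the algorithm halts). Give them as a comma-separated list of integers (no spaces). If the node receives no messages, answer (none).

Round 1: pos1(id22) recv 95: fwd; pos2(id30) recv 22: drop; pos3(id61) recv 30: drop; pos4(id47) recv 61: fwd; pos0(id95) recv 47: drop
Round 2: pos2(id30) recv 95: fwd; pos0(id95) recv 61: drop
Round 3: pos3(id61) recv 95: fwd
Round 4: pos4(id47) recv 95: fwd
Round 5: pos0(id95) recv 95: ELECTED

Answer: 47,61,95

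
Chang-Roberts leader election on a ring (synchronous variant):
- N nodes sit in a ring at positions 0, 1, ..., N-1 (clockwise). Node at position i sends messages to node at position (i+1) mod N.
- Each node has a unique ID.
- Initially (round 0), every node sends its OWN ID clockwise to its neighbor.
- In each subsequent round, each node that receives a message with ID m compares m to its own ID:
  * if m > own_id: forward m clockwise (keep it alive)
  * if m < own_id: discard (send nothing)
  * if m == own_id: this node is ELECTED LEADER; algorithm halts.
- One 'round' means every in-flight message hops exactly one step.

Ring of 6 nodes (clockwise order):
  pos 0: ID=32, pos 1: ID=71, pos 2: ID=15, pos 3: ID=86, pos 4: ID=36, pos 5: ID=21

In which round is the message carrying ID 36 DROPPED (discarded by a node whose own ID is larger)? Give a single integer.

Round 1: pos1(id71) recv 32: drop; pos2(id15) recv 71: fwd; pos3(id86) recv 15: drop; pos4(id36) recv 86: fwd; pos5(id21) recv 36: fwd; pos0(id32) recv 21: drop
Round 2: pos3(id86) recv 71: drop; pos5(id21) recv 86: fwd; pos0(id32) recv 36: fwd
Round 3: pos0(id32) recv 86: fwd; pos1(id71) recv 36: drop
Round 4: pos1(id71) recv 86: fwd
Round 5: pos2(id15) recv 86: fwd
Round 6: pos3(id86) recv 86: ELECTED
Message ID 36 originates at pos 4; dropped at pos 1 in round 3

Answer: 3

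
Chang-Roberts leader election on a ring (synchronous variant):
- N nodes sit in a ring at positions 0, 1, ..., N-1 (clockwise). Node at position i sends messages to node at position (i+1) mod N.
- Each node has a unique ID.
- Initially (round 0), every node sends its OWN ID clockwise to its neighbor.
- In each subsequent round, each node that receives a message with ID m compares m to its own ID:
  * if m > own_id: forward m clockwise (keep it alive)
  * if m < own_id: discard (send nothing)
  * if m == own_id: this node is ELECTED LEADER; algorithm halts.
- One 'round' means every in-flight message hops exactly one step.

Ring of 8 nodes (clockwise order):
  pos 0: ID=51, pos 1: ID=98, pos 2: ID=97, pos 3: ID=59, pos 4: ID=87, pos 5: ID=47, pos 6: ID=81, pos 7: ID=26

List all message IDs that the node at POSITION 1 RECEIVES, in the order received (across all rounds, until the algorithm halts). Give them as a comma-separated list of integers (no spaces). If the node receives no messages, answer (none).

Round 1: pos1(id98) recv 51: drop; pos2(id97) recv 98: fwd; pos3(id59) recv 97: fwd; pos4(id87) recv 59: drop; pos5(id47) recv 87: fwd; pos6(id81) recv 47: drop; pos7(id26) recv 81: fwd; pos0(id51) recv 26: drop
Round 2: pos3(id59) recv 98: fwd; pos4(id87) recv 97: fwd; pos6(id81) recv 87: fwd; pos0(id51) recv 81: fwd
Round 3: pos4(id87) recv 98: fwd; pos5(id47) recv 97: fwd; pos7(id26) recv 87: fwd; pos1(id98) recv 81: drop
Round 4: pos5(id47) recv 98: fwd; pos6(id81) recv 97: fwd; pos0(id51) recv 87: fwd
Round 5: pos6(id81) recv 98: fwd; pos7(id26) recv 97: fwd; pos1(id98) recv 87: drop
Round 6: pos7(id26) recv 98: fwd; pos0(id51) recv 97: fwd
Round 7: pos0(id51) recv 98: fwd; pos1(id98) recv 97: drop
Round 8: pos1(id98) recv 98: ELECTED

Answer: 51,81,87,97,98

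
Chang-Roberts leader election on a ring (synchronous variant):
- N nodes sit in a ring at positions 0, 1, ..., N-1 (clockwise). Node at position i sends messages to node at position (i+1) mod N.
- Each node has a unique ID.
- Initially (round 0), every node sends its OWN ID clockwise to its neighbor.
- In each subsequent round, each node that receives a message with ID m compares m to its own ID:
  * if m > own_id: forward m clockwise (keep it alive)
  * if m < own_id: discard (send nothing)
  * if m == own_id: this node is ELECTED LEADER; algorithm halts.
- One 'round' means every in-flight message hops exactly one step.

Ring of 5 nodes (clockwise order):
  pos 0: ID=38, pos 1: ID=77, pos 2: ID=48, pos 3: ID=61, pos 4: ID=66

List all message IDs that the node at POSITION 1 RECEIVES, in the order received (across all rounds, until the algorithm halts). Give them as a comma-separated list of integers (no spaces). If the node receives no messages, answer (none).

Round 1: pos1(id77) recv 38: drop; pos2(id48) recv 77: fwd; pos3(id61) recv 48: drop; pos4(id66) recv 61: drop; pos0(id38) recv 66: fwd
Round 2: pos3(id61) recv 77: fwd; pos1(id77) recv 66: drop
Round 3: pos4(id66) recv 77: fwd
Round 4: pos0(id38) recv 77: fwd
Round 5: pos1(id77) recv 77: ELECTED

Answer: 38,66,77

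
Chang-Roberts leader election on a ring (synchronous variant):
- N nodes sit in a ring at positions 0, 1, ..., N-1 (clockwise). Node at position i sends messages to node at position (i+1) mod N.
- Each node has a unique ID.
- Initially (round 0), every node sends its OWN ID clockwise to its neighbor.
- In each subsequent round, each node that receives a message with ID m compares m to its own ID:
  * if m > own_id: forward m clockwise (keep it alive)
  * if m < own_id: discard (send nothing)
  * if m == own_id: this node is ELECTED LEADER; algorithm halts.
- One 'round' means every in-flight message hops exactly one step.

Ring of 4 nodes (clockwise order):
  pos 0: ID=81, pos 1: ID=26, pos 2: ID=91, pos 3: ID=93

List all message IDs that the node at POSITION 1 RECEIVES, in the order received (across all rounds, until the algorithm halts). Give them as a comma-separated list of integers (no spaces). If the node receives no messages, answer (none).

Round 1: pos1(id26) recv 81: fwd; pos2(id91) recv 26: drop; pos3(id93) recv 91: drop; pos0(id81) recv 93: fwd
Round 2: pos2(id91) recv 81: drop; pos1(id26) recv 93: fwd
Round 3: pos2(id91) recv 93: fwd
Round 4: pos3(id93) recv 93: ELECTED

Answer: 81,93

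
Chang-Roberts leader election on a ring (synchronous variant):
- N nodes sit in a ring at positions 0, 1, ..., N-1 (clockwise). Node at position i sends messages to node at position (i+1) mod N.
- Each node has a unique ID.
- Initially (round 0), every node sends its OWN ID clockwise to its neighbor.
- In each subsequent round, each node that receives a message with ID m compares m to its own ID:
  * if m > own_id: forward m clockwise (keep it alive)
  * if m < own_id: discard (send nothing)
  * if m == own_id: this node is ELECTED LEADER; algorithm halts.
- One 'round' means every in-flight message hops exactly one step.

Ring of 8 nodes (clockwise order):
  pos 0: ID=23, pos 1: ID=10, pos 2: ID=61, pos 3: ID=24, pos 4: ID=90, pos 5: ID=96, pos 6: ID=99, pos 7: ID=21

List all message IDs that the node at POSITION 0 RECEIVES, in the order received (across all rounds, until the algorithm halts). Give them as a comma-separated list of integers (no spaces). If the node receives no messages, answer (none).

Round 1: pos1(id10) recv 23: fwd; pos2(id61) recv 10: drop; pos3(id24) recv 61: fwd; pos4(id90) recv 24: drop; pos5(id96) recv 90: drop; pos6(id99) recv 96: drop; pos7(id21) recv 99: fwd; pos0(id23) recv 21: drop
Round 2: pos2(id61) recv 23: drop; pos4(id90) recv 61: drop; pos0(id23) recv 99: fwd
Round 3: pos1(id10) recv 99: fwd
Round 4: pos2(id61) recv 99: fwd
Round 5: pos3(id24) recv 99: fwd
Round 6: pos4(id90) recv 99: fwd
Round 7: pos5(id96) recv 99: fwd
Round 8: pos6(id99) recv 99: ELECTED

Answer: 21,99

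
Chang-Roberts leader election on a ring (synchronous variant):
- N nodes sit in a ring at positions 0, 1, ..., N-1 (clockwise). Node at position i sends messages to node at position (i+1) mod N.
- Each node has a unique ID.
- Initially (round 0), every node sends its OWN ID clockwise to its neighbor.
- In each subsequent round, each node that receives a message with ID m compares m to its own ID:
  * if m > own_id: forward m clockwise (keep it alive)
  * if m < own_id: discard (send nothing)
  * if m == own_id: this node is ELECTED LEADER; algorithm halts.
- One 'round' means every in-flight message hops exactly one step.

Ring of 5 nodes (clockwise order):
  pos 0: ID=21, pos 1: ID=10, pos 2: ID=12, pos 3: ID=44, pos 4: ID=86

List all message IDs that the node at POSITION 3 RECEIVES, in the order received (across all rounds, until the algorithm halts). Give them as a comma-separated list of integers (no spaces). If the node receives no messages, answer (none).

Answer: 12,21,86

Derivation:
Round 1: pos1(id10) recv 21: fwd; pos2(id12) recv 10: drop; pos3(id44) recv 12: drop; pos4(id86) recv 44: drop; pos0(id21) recv 86: fwd
Round 2: pos2(id12) recv 21: fwd; pos1(id10) recv 86: fwd
Round 3: pos3(id44) recv 21: drop; pos2(id12) recv 86: fwd
Round 4: pos3(id44) recv 86: fwd
Round 5: pos4(id86) recv 86: ELECTED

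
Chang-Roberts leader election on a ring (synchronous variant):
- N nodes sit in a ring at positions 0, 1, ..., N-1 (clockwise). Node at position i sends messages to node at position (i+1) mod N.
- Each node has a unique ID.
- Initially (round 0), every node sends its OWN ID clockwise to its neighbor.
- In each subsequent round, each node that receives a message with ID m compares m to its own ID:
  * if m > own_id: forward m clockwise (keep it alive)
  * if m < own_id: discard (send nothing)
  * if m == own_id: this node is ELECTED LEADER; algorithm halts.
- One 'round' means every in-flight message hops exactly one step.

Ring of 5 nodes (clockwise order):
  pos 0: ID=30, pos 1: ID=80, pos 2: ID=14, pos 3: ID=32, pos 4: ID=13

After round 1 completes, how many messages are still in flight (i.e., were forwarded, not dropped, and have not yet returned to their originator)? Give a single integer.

Answer: 2

Derivation:
Round 1: pos1(id80) recv 30: drop; pos2(id14) recv 80: fwd; pos3(id32) recv 14: drop; pos4(id13) recv 32: fwd; pos0(id30) recv 13: drop
After round 1: 2 messages still in flight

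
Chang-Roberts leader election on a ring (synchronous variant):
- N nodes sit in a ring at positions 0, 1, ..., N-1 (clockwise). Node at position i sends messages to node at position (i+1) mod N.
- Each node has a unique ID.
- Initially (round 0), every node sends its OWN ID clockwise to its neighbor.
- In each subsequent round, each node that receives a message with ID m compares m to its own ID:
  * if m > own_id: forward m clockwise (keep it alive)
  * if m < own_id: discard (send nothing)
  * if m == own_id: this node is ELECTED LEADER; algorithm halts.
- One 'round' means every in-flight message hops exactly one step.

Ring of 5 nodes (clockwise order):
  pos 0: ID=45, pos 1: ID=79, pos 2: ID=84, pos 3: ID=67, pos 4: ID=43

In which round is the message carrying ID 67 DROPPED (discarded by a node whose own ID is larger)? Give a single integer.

Answer: 3

Derivation:
Round 1: pos1(id79) recv 45: drop; pos2(id84) recv 79: drop; pos3(id67) recv 84: fwd; pos4(id43) recv 67: fwd; pos0(id45) recv 43: drop
Round 2: pos4(id43) recv 84: fwd; pos0(id45) recv 67: fwd
Round 3: pos0(id45) recv 84: fwd; pos1(id79) recv 67: drop
Round 4: pos1(id79) recv 84: fwd
Round 5: pos2(id84) recv 84: ELECTED
Message ID 67 originates at pos 3; dropped at pos 1 in round 3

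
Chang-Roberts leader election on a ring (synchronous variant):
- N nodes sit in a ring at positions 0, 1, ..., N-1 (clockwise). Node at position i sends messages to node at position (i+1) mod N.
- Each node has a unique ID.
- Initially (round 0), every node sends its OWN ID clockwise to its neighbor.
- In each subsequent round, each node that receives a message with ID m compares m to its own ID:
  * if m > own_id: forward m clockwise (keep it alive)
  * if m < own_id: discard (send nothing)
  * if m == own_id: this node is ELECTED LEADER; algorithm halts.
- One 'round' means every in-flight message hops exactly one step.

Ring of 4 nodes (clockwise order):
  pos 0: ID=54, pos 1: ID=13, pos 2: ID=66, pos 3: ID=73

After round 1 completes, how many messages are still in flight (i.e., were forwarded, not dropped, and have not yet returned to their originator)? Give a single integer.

Answer: 2

Derivation:
Round 1: pos1(id13) recv 54: fwd; pos2(id66) recv 13: drop; pos3(id73) recv 66: drop; pos0(id54) recv 73: fwd
After round 1: 2 messages still in flight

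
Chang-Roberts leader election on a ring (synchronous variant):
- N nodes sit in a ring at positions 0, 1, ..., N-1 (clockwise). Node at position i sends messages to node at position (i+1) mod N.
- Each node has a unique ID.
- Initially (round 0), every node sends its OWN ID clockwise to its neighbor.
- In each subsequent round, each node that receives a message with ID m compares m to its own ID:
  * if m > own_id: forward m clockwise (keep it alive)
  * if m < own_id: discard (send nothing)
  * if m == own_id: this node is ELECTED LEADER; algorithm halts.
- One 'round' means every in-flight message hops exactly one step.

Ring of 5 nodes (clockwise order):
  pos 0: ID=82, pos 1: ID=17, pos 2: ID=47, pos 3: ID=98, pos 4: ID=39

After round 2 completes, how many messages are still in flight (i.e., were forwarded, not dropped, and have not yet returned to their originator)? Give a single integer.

Answer: 2

Derivation:
Round 1: pos1(id17) recv 82: fwd; pos2(id47) recv 17: drop; pos3(id98) recv 47: drop; pos4(id39) recv 98: fwd; pos0(id82) recv 39: drop
Round 2: pos2(id47) recv 82: fwd; pos0(id82) recv 98: fwd
After round 2: 2 messages still in flight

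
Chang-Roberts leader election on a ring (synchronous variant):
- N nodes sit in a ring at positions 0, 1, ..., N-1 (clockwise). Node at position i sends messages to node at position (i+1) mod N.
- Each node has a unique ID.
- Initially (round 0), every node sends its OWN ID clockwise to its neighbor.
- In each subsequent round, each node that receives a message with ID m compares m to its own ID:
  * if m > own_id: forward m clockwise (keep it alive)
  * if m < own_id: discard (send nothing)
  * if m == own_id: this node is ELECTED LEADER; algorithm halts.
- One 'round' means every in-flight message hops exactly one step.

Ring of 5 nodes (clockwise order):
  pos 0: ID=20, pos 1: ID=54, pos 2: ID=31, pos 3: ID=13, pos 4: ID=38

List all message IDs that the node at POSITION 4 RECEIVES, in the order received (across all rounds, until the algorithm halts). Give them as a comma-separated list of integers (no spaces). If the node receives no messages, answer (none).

Round 1: pos1(id54) recv 20: drop; pos2(id31) recv 54: fwd; pos3(id13) recv 31: fwd; pos4(id38) recv 13: drop; pos0(id20) recv 38: fwd
Round 2: pos3(id13) recv 54: fwd; pos4(id38) recv 31: drop; pos1(id54) recv 38: drop
Round 3: pos4(id38) recv 54: fwd
Round 4: pos0(id20) recv 54: fwd
Round 5: pos1(id54) recv 54: ELECTED

Answer: 13,31,54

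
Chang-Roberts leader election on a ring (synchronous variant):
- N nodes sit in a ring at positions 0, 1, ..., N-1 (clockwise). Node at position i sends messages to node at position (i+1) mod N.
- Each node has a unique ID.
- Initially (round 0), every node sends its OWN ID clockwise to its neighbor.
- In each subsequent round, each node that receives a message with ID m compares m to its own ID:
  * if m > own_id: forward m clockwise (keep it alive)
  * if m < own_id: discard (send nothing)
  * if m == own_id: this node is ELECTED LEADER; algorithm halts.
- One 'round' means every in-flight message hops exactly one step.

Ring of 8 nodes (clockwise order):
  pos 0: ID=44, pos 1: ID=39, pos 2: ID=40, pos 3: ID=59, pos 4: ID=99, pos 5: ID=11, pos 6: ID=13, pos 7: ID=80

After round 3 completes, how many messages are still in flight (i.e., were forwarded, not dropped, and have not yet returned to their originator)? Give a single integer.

Answer: 2

Derivation:
Round 1: pos1(id39) recv 44: fwd; pos2(id40) recv 39: drop; pos3(id59) recv 40: drop; pos4(id99) recv 59: drop; pos5(id11) recv 99: fwd; pos6(id13) recv 11: drop; pos7(id80) recv 13: drop; pos0(id44) recv 80: fwd
Round 2: pos2(id40) recv 44: fwd; pos6(id13) recv 99: fwd; pos1(id39) recv 80: fwd
Round 3: pos3(id59) recv 44: drop; pos7(id80) recv 99: fwd; pos2(id40) recv 80: fwd
After round 3: 2 messages still in flight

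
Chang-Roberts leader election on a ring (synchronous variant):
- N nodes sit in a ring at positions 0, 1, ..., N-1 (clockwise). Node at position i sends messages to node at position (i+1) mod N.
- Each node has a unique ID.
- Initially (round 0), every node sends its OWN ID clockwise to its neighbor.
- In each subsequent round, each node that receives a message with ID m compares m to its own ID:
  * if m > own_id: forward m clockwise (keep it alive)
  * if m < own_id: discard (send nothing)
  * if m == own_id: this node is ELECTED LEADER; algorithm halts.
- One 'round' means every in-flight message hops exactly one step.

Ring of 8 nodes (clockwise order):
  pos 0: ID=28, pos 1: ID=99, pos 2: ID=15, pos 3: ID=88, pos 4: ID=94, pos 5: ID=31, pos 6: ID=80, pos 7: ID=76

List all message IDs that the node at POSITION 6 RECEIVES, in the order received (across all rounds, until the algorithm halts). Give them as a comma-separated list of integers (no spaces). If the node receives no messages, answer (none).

Answer: 31,94,99

Derivation:
Round 1: pos1(id99) recv 28: drop; pos2(id15) recv 99: fwd; pos3(id88) recv 15: drop; pos4(id94) recv 88: drop; pos5(id31) recv 94: fwd; pos6(id80) recv 31: drop; pos7(id76) recv 80: fwd; pos0(id28) recv 76: fwd
Round 2: pos3(id88) recv 99: fwd; pos6(id80) recv 94: fwd; pos0(id28) recv 80: fwd; pos1(id99) recv 76: drop
Round 3: pos4(id94) recv 99: fwd; pos7(id76) recv 94: fwd; pos1(id99) recv 80: drop
Round 4: pos5(id31) recv 99: fwd; pos0(id28) recv 94: fwd
Round 5: pos6(id80) recv 99: fwd; pos1(id99) recv 94: drop
Round 6: pos7(id76) recv 99: fwd
Round 7: pos0(id28) recv 99: fwd
Round 8: pos1(id99) recv 99: ELECTED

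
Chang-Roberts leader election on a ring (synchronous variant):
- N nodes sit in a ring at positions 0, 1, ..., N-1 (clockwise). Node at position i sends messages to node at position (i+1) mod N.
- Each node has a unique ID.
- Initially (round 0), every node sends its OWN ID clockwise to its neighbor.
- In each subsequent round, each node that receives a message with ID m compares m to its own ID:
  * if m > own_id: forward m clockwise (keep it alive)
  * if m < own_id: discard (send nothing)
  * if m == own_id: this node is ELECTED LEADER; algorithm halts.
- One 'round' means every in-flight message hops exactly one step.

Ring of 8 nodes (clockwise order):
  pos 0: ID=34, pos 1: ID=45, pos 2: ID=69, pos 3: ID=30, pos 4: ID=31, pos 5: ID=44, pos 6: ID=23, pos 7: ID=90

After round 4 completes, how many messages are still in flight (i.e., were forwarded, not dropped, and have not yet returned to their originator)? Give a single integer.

Round 1: pos1(id45) recv 34: drop; pos2(id69) recv 45: drop; pos3(id30) recv 69: fwd; pos4(id31) recv 30: drop; pos5(id44) recv 31: drop; pos6(id23) recv 44: fwd; pos7(id90) recv 23: drop; pos0(id34) recv 90: fwd
Round 2: pos4(id31) recv 69: fwd; pos7(id90) recv 44: drop; pos1(id45) recv 90: fwd
Round 3: pos5(id44) recv 69: fwd; pos2(id69) recv 90: fwd
Round 4: pos6(id23) recv 69: fwd; pos3(id30) recv 90: fwd
After round 4: 2 messages still in flight

Answer: 2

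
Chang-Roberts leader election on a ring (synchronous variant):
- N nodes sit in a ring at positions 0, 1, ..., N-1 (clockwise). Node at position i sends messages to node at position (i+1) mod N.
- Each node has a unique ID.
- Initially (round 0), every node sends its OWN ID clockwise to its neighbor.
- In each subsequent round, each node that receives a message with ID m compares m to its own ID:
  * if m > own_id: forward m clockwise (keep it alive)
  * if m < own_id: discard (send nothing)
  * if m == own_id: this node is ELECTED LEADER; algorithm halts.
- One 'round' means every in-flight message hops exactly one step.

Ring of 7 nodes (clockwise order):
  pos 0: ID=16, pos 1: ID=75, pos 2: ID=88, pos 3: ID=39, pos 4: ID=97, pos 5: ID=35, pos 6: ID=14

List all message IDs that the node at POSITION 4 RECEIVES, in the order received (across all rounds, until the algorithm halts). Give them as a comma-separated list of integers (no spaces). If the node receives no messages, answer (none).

Round 1: pos1(id75) recv 16: drop; pos2(id88) recv 75: drop; pos3(id39) recv 88: fwd; pos4(id97) recv 39: drop; pos5(id35) recv 97: fwd; pos6(id14) recv 35: fwd; pos0(id16) recv 14: drop
Round 2: pos4(id97) recv 88: drop; pos6(id14) recv 97: fwd; pos0(id16) recv 35: fwd
Round 3: pos0(id16) recv 97: fwd; pos1(id75) recv 35: drop
Round 4: pos1(id75) recv 97: fwd
Round 5: pos2(id88) recv 97: fwd
Round 6: pos3(id39) recv 97: fwd
Round 7: pos4(id97) recv 97: ELECTED

Answer: 39,88,97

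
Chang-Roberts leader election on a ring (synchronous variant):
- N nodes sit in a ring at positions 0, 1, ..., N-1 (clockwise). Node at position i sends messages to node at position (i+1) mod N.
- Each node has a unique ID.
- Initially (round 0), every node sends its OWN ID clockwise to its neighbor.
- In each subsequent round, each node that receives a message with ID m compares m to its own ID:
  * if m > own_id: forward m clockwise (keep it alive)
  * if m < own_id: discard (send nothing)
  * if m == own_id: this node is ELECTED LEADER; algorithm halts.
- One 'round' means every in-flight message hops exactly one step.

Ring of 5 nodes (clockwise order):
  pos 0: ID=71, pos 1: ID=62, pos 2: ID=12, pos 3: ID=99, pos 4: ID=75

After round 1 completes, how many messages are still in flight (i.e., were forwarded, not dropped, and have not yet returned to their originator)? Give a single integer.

Round 1: pos1(id62) recv 71: fwd; pos2(id12) recv 62: fwd; pos3(id99) recv 12: drop; pos4(id75) recv 99: fwd; pos0(id71) recv 75: fwd
After round 1: 4 messages still in flight

Answer: 4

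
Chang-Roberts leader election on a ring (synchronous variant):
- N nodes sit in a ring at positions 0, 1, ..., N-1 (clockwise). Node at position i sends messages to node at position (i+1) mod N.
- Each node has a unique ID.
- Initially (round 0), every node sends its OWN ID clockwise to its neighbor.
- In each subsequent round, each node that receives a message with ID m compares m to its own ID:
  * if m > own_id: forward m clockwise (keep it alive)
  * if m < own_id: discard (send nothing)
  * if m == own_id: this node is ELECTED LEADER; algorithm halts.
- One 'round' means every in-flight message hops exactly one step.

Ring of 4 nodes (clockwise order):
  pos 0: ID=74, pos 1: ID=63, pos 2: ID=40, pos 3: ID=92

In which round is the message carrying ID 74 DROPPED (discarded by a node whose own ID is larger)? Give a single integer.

Round 1: pos1(id63) recv 74: fwd; pos2(id40) recv 63: fwd; pos3(id92) recv 40: drop; pos0(id74) recv 92: fwd
Round 2: pos2(id40) recv 74: fwd; pos3(id92) recv 63: drop; pos1(id63) recv 92: fwd
Round 3: pos3(id92) recv 74: drop; pos2(id40) recv 92: fwd
Round 4: pos3(id92) recv 92: ELECTED
Message ID 74 originates at pos 0; dropped at pos 3 in round 3

Answer: 3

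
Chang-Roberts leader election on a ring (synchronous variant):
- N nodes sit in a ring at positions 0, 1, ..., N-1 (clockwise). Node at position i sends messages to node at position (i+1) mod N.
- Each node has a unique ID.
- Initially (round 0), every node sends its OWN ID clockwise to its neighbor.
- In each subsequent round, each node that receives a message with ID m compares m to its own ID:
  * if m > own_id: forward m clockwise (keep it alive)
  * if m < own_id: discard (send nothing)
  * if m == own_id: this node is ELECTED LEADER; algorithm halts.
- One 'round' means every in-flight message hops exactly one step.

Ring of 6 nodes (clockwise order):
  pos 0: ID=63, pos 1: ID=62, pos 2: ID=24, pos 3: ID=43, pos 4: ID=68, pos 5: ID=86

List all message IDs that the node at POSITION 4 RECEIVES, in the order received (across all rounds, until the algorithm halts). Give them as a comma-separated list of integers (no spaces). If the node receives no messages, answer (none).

Answer: 43,62,63,86

Derivation:
Round 1: pos1(id62) recv 63: fwd; pos2(id24) recv 62: fwd; pos3(id43) recv 24: drop; pos4(id68) recv 43: drop; pos5(id86) recv 68: drop; pos0(id63) recv 86: fwd
Round 2: pos2(id24) recv 63: fwd; pos3(id43) recv 62: fwd; pos1(id62) recv 86: fwd
Round 3: pos3(id43) recv 63: fwd; pos4(id68) recv 62: drop; pos2(id24) recv 86: fwd
Round 4: pos4(id68) recv 63: drop; pos3(id43) recv 86: fwd
Round 5: pos4(id68) recv 86: fwd
Round 6: pos5(id86) recv 86: ELECTED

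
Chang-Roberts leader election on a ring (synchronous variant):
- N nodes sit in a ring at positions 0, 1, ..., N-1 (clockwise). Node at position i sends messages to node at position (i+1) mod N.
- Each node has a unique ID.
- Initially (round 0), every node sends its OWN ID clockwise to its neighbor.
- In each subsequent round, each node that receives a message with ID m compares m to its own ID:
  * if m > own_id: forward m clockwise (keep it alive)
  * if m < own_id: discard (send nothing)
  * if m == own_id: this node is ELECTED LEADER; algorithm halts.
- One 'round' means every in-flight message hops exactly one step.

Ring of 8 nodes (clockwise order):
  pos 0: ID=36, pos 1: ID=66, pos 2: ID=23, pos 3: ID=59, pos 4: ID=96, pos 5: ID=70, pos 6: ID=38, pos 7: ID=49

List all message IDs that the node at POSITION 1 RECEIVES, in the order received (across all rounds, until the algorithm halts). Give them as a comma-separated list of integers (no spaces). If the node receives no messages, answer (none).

Round 1: pos1(id66) recv 36: drop; pos2(id23) recv 66: fwd; pos3(id59) recv 23: drop; pos4(id96) recv 59: drop; pos5(id70) recv 96: fwd; pos6(id38) recv 70: fwd; pos7(id49) recv 38: drop; pos0(id36) recv 49: fwd
Round 2: pos3(id59) recv 66: fwd; pos6(id38) recv 96: fwd; pos7(id49) recv 70: fwd; pos1(id66) recv 49: drop
Round 3: pos4(id96) recv 66: drop; pos7(id49) recv 96: fwd; pos0(id36) recv 70: fwd
Round 4: pos0(id36) recv 96: fwd; pos1(id66) recv 70: fwd
Round 5: pos1(id66) recv 96: fwd; pos2(id23) recv 70: fwd
Round 6: pos2(id23) recv 96: fwd; pos3(id59) recv 70: fwd
Round 7: pos3(id59) recv 96: fwd; pos4(id96) recv 70: drop
Round 8: pos4(id96) recv 96: ELECTED

Answer: 36,49,70,96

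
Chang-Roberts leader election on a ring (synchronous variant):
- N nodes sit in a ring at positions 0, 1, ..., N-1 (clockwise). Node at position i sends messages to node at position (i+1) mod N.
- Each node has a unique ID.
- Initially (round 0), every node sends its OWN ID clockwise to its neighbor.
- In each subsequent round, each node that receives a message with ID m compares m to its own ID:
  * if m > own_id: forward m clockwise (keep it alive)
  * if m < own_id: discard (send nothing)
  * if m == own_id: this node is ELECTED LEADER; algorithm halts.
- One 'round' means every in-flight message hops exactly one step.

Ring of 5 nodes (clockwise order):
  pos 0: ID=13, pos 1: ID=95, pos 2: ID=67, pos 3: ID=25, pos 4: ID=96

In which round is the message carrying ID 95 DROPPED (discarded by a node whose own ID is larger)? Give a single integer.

Round 1: pos1(id95) recv 13: drop; pos2(id67) recv 95: fwd; pos3(id25) recv 67: fwd; pos4(id96) recv 25: drop; pos0(id13) recv 96: fwd
Round 2: pos3(id25) recv 95: fwd; pos4(id96) recv 67: drop; pos1(id95) recv 96: fwd
Round 3: pos4(id96) recv 95: drop; pos2(id67) recv 96: fwd
Round 4: pos3(id25) recv 96: fwd
Round 5: pos4(id96) recv 96: ELECTED
Message ID 95 originates at pos 1; dropped at pos 4 in round 3

Answer: 3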